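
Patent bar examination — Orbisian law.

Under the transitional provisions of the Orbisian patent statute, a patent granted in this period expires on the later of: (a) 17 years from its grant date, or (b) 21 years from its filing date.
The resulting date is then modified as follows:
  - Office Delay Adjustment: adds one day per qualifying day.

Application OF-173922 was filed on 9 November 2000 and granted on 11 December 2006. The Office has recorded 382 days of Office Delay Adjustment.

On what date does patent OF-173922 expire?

(a) grant + 17 years → 11 December 2023.
(b) filing + 21 years → 9 November 2021.
Later of the two: 11 December 2023.
Office Delay Adjustment: +382 days → 27 December 2024.

2024-12-27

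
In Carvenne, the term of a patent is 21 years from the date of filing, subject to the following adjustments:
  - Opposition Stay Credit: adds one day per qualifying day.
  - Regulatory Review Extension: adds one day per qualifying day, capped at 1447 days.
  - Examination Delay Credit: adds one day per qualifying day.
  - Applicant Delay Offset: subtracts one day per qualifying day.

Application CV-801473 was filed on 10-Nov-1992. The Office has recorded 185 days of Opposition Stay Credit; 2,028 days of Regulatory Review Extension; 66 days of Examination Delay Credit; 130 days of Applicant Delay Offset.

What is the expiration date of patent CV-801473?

2018-02-25

Base term: filing date + 21 years → 10 November 2013.
Opposition Stay Credit: +185 days → 14 May 2014.
Regulatory Review Extension: 2028 days claimed exceeds the 1447-day cap, so +1447 days → 30 April 2018.
Examination Delay Credit: +66 days → 5 July 2018.
Applicant Delay Offset: −130 days → 25 February 2018.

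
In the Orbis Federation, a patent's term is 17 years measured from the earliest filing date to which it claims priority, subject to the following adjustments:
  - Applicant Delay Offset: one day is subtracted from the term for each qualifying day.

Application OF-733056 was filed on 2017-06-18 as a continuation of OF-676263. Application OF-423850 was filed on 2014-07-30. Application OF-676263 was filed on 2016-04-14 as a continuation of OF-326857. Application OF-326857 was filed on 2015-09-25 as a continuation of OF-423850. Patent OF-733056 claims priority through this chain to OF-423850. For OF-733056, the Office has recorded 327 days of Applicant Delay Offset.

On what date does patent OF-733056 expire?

2030-09-06

Earliest priority filing: 30 July 2014.
Base term: 30 July 2014 + 17 years → 30 July 2031.
Applicant Delay Offset: −327 days → 6 September 2030.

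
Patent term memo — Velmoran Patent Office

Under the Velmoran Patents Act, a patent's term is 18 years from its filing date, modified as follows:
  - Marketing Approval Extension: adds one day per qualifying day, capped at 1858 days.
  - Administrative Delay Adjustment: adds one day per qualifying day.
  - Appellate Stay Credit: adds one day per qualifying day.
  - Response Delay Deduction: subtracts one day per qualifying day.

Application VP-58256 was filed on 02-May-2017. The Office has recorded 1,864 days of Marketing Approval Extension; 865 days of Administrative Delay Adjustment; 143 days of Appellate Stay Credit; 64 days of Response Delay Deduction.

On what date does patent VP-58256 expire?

Base term: filing date + 18 years → 2 May 2035.
Marketing Approval Extension: 1864 days claimed exceeds the 1858-day cap, so +1858 days → 2 June 2040.
Administrative Delay Adjustment: +865 days → 15 October 2042.
Appellate Stay Credit: +143 days → 7 March 2043.
Response Delay Deduction: −64 days → 2 January 2043.

2043-01-02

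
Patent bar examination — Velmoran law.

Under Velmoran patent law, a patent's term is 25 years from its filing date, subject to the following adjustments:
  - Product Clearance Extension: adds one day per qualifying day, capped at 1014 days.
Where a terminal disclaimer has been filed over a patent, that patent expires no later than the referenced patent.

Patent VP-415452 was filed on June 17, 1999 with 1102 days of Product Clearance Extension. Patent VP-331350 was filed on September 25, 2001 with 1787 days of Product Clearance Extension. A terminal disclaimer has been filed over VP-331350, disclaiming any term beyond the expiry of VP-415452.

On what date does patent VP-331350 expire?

2027-03-28

Natural term of VP-331350:
  Base: filing + 25 years → 25 September 2026.
  Product Clearance Extension: 1787 days claimed exceeds the 1014-day cap, so +1014 days → 5 July 2029.
Expiry of referenced patent VP-415452:
  Base: filing + 25 years → 17 June 2024.
  Product Clearance Extension: 1102 days claimed exceeds the 1014-day cap, so +1014 days → 28 March 2027.
Terminal disclaimer: VP-331350 expires on the earlier of 5 July 2029 and 28 March 2027.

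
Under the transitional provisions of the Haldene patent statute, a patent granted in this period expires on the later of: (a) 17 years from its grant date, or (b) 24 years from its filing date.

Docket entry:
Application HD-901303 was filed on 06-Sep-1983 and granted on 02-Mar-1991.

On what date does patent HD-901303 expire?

(a) grant + 17 years → 2 March 2008.
(b) filing + 24 years → 6 September 2007.
Later of the two: 2 March 2008.

2008-03-02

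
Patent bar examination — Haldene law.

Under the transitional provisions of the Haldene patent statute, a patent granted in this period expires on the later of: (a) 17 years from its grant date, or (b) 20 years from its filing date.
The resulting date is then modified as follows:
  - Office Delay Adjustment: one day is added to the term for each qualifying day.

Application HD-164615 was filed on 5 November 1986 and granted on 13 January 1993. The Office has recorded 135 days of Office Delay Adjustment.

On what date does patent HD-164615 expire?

(a) grant + 17 years → 13 January 2010.
(b) filing + 20 years → 5 November 2006.
Later of the two: 13 January 2010.
Office Delay Adjustment: +135 days → 28 May 2010.

May 28, 2010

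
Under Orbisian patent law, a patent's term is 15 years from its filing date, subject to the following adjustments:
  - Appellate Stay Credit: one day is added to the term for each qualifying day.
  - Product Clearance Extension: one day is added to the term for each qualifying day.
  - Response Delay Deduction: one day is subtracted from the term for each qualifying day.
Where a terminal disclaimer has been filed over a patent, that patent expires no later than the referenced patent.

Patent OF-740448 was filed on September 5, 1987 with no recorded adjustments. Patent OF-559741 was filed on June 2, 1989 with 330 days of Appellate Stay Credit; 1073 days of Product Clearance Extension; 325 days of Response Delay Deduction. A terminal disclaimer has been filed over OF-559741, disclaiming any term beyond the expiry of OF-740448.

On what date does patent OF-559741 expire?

2002-09-05

Natural term of OF-559741:
  Base: filing + 15 years → 2 June 2004.
  Appellate Stay Credit: +330 days → 28 April 2005.
  Product Clearance Extension: +1073 days → 5 April 2008.
  Response Delay Deduction: −325 days → 16 May 2007.
Expiry of referenced patent OF-740448:
  Base: filing + 15 years → 5 September 2002.
Terminal disclaimer: OF-559741 expires on the earlier of 16 May 2007 and 5 September 2002.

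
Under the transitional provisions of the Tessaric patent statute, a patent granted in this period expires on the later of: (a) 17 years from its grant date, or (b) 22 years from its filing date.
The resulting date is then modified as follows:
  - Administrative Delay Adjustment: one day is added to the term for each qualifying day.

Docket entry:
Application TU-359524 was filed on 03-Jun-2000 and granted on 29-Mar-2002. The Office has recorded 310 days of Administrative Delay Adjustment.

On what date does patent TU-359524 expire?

April 9, 2023

(a) grant + 17 years → 29 March 2019.
(b) filing + 22 years → 3 June 2022.
Later of the two: 3 June 2022.
Administrative Delay Adjustment: +310 days → 9 April 2023.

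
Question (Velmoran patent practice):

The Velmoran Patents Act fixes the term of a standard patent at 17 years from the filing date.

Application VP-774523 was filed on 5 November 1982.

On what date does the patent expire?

November 5, 1999

Filing date + 17 years → 5 November 1999.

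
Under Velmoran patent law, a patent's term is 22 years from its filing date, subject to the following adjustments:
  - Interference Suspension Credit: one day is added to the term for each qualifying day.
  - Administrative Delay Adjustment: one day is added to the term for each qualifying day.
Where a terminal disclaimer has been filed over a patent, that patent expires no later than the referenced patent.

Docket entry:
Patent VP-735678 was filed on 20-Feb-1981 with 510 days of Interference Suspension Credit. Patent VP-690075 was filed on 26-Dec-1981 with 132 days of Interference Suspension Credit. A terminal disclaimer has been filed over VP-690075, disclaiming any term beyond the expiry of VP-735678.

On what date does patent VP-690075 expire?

Natural term of VP-690075:
  Base: filing + 22 years → 26 December 2003.
  Interference Suspension Credit: +132 days → 6 May 2004.
Expiry of referenced patent VP-735678:
  Base: filing + 22 years → 20 February 2003.
  Interference Suspension Credit: +510 days → 14 July 2004.
Terminal disclaimer: VP-690075 expires on the earlier of 6 May 2004 and 14 July 2004.

May 6, 2004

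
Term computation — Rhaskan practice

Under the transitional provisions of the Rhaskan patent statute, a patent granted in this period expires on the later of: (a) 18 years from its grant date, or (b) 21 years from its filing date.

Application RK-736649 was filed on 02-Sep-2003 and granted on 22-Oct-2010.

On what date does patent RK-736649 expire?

2028-10-22

(a) grant + 18 years → 22 October 2028.
(b) filing + 21 years → 2 September 2024.
Later of the two: 22 October 2028.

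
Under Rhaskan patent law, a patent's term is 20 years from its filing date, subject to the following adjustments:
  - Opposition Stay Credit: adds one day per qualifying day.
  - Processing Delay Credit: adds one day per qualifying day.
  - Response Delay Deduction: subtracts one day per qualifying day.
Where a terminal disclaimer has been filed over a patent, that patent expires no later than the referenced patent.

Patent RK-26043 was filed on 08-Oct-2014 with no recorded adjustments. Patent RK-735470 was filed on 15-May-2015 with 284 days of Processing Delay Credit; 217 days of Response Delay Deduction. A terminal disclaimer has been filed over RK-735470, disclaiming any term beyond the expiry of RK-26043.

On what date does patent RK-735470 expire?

Natural term of RK-735470:
  Base: filing + 20 years → 15 May 2035.
  Processing Delay Credit: +284 days → 23 February 2036.
  Response Delay Deduction: −217 days → 21 July 2035.
Expiry of referenced patent RK-26043:
  Base: filing + 20 years → 8 October 2034.
Terminal disclaimer: RK-735470 expires on the earlier of 21 July 2035 and 8 October 2034.

2034-10-08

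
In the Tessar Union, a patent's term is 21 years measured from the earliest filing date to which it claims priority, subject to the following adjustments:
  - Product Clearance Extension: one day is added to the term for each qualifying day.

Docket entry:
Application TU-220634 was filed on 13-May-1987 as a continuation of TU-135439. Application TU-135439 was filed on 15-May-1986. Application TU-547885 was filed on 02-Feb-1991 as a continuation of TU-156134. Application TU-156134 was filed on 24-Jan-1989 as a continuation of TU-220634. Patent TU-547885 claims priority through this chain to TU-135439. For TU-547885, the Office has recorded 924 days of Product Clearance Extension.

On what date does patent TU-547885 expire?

Earliest priority filing: 15 May 1986.
Base term: 15 May 1986 + 21 years → 15 May 2007.
Product Clearance Extension: +924 days → 24 November 2009.

November 24, 2009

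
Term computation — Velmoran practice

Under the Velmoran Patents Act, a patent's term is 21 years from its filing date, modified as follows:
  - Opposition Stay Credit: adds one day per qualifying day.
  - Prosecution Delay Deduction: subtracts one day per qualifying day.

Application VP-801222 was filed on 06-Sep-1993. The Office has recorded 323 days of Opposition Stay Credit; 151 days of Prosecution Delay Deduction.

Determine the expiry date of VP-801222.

February 25, 2015

Base term: filing date + 21 years → 6 September 2014.
Opposition Stay Credit: +323 days → 26 July 2015.
Prosecution Delay Deduction: −151 days → 25 February 2015.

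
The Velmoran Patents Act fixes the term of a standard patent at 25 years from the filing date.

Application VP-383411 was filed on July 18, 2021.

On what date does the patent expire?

2046-07-18

Filing date + 25 years → 18 July 2046.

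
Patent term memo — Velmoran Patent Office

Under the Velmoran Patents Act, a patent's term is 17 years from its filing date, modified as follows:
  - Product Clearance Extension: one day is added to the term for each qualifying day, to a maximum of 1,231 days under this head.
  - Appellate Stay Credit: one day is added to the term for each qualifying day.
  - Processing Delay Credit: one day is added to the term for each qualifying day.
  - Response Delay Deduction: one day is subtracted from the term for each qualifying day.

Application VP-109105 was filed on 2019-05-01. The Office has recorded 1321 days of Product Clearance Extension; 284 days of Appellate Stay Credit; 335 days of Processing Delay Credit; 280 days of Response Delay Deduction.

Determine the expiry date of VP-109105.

Base term: filing date + 17 years → 1 May 2036.
Product Clearance Extension: 1321 days claimed exceeds the 1231-day cap, so +1231 days → 14 September 2039.
Appellate Stay Credit: +284 days → 24 June 2040.
Processing Delay Credit: +335 days → 25 May 2041.
Response Delay Deduction: −280 days → 18 August 2040.

2040-08-18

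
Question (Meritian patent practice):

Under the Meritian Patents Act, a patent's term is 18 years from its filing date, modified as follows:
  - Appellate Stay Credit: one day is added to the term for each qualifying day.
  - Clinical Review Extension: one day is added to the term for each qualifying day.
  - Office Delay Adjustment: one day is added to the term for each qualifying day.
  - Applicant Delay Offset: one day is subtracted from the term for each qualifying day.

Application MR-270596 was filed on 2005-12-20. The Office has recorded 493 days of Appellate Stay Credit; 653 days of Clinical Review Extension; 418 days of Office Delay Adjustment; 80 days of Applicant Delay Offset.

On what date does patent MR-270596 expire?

Base term: filing date + 18 years → 20 December 2023.
Appellate Stay Credit: +493 days → 26 April 2025.
Clinical Review Extension: +653 days → 8 February 2027.
Office Delay Adjustment: +418 days → 1 April 2028.
Applicant Delay Offset: −80 days → 12 January 2028.

2028-01-12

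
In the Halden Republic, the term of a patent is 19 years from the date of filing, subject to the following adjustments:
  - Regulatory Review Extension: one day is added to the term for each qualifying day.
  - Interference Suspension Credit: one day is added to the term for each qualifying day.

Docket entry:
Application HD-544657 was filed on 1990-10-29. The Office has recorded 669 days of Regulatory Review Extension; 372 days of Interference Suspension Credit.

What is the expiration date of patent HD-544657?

2012-09-04

Base term: filing date + 19 years → 29 October 2009.
Regulatory Review Extension: +669 days → 29 August 2011.
Interference Suspension Credit: +372 days → 4 September 2012.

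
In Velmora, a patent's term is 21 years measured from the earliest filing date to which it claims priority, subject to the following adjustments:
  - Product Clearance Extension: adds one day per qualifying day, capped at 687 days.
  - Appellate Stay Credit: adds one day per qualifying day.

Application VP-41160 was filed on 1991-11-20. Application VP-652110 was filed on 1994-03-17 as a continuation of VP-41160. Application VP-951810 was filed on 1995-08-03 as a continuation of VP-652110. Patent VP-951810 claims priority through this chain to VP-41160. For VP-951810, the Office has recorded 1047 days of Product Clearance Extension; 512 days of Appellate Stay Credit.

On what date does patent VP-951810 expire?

March 3, 2016

Earliest priority filing: 20 November 1991.
Base term: 20 November 1991 + 21 years → 20 November 2012.
Product Clearance Extension: 1047 days claimed exceeds the 687-day cap, so +687 days → 8 October 2014.
Appellate Stay Credit: +512 days → 3 March 2016.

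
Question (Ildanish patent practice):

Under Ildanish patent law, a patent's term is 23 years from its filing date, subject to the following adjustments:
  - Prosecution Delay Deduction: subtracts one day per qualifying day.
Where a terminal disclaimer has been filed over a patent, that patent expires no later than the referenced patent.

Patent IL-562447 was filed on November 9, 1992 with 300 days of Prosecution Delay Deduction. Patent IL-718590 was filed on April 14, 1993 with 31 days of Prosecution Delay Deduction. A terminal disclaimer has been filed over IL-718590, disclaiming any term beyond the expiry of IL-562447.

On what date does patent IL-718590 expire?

2015-01-13

Natural term of IL-718590:
  Base: filing + 23 years → 14 April 2016.
  Prosecution Delay Deduction: −31 days → 14 March 2016.
Expiry of referenced patent IL-562447:
  Base: filing + 23 years → 9 November 2015.
  Prosecution Delay Deduction: −300 days → 13 January 2015.
Terminal disclaimer: IL-718590 expires on the earlier of 14 March 2016 and 13 January 2015.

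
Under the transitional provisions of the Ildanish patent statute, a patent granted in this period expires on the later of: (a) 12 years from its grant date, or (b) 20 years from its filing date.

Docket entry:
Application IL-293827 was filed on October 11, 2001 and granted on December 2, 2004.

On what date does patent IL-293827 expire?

2021-10-11

(a) grant + 12 years → 2 December 2016.
(b) filing + 20 years → 11 October 2021.
Later of the two: 11 October 2021.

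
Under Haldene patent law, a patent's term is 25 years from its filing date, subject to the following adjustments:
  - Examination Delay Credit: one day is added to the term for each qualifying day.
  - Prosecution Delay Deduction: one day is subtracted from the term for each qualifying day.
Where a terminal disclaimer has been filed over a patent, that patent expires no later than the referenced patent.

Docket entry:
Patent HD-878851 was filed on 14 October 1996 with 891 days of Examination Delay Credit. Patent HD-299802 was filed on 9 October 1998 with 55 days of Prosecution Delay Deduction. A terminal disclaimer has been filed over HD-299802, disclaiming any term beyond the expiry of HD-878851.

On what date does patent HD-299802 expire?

Natural term of HD-299802:
  Base: filing + 25 years → 9 October 2023.
  Prosecution Delay Deduction: −55 days → 15 August 2023.
Expiry of referenced patent HD-878851:
  Base: filing + 25 years → 14 October 2021.
  Examination Delay Credit: +891 days → 23 March 2024.
Terminal disclaimer: HD-299802 expires on the earlier of 15 August 2023 and 23 March 2024.

2023-08-15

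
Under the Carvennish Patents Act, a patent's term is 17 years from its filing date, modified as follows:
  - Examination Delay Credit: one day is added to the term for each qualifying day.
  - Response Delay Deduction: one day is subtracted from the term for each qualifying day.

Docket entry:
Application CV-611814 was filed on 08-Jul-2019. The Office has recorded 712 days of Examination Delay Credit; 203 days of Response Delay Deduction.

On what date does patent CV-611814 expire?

November 29, 2037

Base term: filing date + 17 years → 8 July 2036.
Examination Delay Credit: +712 days → 20 June 2038.
Response Delay Deduction: −203 days → 29 November 2037.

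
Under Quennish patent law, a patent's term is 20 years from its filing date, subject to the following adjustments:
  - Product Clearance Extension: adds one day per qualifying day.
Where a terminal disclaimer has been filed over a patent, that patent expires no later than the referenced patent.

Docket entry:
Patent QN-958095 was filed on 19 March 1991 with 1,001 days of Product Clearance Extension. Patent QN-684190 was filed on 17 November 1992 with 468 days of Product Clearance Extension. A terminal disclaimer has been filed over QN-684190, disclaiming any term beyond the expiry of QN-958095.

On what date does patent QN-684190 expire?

2013-12-14

Natural term of QN-684190:
  Base: filing + 20 years → 17 November 2012.
  Product Clearance Extension: +468 days → 28 February 2014.
Expiry of referenced patent QN-958095:
  Base: filing + 20 years → 19 March 2011.
  Product Clearance Extension: +1001 days → 14 December 2013.
Terminal disclaimer: QN-684190 expires on the earlier of 28 February 2014 and 14 December 2013.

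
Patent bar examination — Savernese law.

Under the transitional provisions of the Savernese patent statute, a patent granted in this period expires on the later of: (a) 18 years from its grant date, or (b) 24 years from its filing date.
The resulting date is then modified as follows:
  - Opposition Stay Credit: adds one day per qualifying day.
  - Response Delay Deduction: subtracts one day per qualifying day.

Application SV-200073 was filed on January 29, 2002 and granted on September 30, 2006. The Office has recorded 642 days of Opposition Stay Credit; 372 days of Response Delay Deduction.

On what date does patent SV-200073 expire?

October 26, 2026

(a) grant + 18 years → 30 September 2024.
(b) filing + 24 years → 29 January 2026.
Later of the two: 29 January 2026.
Opposition Stay Credit: +642 days → 2 November 2027.
Response Delay Deduction: −372 days → 26 October 2026.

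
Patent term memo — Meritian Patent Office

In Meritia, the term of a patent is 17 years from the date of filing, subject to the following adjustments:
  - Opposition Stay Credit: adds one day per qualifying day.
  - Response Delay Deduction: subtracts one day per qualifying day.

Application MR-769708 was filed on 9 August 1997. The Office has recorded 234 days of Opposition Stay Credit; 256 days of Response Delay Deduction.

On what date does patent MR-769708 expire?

Base term: filing date + 17 years → 9 August 2014.
Opposition Stay Credit: +234 days → 31 March 2015.
Response Delay Deduction: −256 days → 18 July 2014.

2014-07-18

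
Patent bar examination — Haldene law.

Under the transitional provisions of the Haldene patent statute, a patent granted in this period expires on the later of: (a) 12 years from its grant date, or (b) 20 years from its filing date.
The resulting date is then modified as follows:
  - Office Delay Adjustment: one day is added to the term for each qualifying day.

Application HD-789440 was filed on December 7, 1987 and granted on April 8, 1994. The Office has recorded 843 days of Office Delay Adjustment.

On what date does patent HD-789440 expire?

2010-03-29

(a) grant + 12 years → 8 April 2006.
(b) filing + 20 years → 7 December 2007.
Later of the two: 7 December 2007.
Office Delay Adjustment: +843 days → 29 March 2010.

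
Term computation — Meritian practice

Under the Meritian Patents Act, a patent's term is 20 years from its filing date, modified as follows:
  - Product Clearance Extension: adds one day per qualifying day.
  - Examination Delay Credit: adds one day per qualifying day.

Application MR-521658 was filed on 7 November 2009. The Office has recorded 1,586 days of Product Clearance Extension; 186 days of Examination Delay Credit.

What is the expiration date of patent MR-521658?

September 14, 2034

Base term: filing date + 20 years → 7 November 2029.
Product Clearance Extension: +1586 days → 12 March 2034.
Examination Delay Credit: +186 days → 14 September 2034.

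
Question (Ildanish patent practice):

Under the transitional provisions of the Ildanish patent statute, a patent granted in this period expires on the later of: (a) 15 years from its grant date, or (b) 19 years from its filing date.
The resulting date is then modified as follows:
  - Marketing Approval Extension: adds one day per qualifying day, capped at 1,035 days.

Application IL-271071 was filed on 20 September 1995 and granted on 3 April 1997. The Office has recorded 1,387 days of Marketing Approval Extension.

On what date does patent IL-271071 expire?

July 21, 2017

(a) grant + 15 years → 3 April 2012.
(b) filing + 19 years → 20 September 2014.
Later of the two: 20 September 2014.
Marketing Approval Extension: 1387 days claimed exceeds the 1035-day cap, so +1035 days → 21 July 2017.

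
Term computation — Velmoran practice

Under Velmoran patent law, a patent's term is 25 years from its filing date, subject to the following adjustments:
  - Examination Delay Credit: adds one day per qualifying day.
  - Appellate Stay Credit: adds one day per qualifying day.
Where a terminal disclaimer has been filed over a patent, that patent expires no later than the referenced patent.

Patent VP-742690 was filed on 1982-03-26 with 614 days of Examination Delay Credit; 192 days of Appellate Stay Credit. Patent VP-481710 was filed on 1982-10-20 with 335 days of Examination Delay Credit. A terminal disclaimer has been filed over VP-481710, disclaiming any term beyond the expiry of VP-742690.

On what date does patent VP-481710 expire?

September 19, 2008

Natural term of VP-481710:
  Base: filing + 25 years → 20 October 2007.
  Examination Delay Credit: +335 days → 19 September 2008.
Expiry of referenced patent VP-742690:
  Base: filing + 25 years → 26 March 2007.
  Examination Delay Credit: +614 days → 29 November 2008.
  Appellate Stay Credit: +192 days → 9 June 2009.
Terminal disclaimer: VP-481710 expires on the earlier of 19 September 2008 and 9 June 2009.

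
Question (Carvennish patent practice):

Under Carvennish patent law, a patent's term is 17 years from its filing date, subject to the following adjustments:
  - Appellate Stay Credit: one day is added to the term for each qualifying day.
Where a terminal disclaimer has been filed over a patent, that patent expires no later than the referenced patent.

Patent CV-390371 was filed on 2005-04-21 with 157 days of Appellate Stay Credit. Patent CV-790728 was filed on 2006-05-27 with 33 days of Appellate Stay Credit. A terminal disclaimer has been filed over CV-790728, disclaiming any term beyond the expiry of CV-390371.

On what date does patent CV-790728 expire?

Natural term of CV-790728:
  Base: filing + 17 years → 27 May 2023.
  Appellate Stay Credit: +33 days → 29 June 2023.
Expiry of referenced patent CV-390371:
  Base: filing + 17 years → 21 April 2022.
  Appellate Stay Credit: +157 days → 25 September 2022.
Terminal disclaimer: CV-790728 expires on the earlier of 29 June 2023 and 25 September 2022.

September 25, 2022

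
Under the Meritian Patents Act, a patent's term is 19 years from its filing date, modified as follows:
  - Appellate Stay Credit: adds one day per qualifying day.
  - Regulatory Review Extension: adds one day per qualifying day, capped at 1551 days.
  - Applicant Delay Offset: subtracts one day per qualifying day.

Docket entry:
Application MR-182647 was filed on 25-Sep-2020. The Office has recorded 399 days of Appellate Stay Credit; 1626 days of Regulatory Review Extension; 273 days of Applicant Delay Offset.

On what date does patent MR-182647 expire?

Base term: filing date + 19 years → 25 September 2039.
Appellate Stay Credit: +399 days → 28 October 2040.
Regulatory Review Extension: 1626 days claimed exceeds the 1551-day cap, so +1551 days → 26 January 2045.
Applicant Delay Offset: −273 days → 28 April 2044.

April 28, 2044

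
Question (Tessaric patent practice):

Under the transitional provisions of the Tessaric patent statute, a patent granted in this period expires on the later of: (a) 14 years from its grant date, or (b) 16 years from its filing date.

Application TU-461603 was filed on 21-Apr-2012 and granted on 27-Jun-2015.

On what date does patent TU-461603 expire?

(a) grant + 14 years → 27 June 2029.
(b) filing + 16 years → 21 April 2028.
Later of the two: 27 June 2029.

June 27, 2029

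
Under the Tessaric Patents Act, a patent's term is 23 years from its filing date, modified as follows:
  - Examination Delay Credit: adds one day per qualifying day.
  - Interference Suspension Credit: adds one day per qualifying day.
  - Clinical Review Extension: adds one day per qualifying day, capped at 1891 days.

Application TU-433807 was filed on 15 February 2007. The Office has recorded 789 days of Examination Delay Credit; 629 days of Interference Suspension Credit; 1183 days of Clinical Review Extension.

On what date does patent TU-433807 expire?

Base term: filing date + 23 years → 15 February 2030.
Examination Delay Credit: +789 days → 14 April 2032.
Interference Suspension Credit: +629 days → 3 January 2034.
Clinical Review Extension: 1183 days (within the 1891-day cap) → +1183 days → 31 March 2037.

March 31, 2037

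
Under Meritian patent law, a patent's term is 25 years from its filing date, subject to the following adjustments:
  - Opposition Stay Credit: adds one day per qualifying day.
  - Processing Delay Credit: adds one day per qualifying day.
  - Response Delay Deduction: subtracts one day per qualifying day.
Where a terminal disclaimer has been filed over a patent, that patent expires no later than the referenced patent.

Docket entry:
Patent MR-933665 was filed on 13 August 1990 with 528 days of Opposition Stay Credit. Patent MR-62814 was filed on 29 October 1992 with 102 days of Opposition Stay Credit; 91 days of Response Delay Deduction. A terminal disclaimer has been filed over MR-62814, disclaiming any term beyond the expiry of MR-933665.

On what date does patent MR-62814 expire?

2017-01-22

Natural term of MR-62814:
  Base: filing + 25 years → 29 October 2017.
  Opposition Stay Credit: +102 days → 8 February 2018.
  Response Delay Deduction: −91 days → 9 November 2017.
Expiry of referenced patent MR-933665:
  Base: filing + 25 years → 13 August 2015.
  Opposition Stay Credit: +528 days → 22 January 2017.
Terminal disclaimer: MR-62814 expires on the earlier of 9 November 2017 and 22 January 2017.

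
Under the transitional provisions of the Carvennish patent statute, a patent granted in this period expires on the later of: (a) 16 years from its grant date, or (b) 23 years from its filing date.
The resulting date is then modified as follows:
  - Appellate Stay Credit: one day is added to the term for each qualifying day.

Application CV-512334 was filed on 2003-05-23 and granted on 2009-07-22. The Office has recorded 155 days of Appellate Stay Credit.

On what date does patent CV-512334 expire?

(a) grant + 16 years → 22 July 2025.
(b) filing + 23 years → 23 May 2026.
Later of the two: 23 May 2026.
Appellate Stay Credit: +155 days → 25 October 2026.

October 25, 2026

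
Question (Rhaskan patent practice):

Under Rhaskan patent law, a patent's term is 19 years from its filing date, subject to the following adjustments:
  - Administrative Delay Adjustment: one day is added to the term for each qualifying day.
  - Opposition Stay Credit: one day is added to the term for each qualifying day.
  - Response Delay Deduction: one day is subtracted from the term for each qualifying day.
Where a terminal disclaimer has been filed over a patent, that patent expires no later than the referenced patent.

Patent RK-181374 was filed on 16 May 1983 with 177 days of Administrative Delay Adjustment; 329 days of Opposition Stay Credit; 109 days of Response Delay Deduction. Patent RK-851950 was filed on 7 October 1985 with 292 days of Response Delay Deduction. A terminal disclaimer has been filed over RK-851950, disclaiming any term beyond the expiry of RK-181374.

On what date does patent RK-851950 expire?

Natural term of RK-851950:
  Base: filing + 19 years → 7 October 2004.
  Response Delay Deduction: −292 days → 20 December 2003.
Expiry of referenced patent RK-181374:
  Base: filing + 19 years → 16 May 2002.
  Administrative Delay Adjustment: +177 days → 9 November 2002.
  Opposition Stay Credit: +329 days → 4 October 2003.
  Response Delay Deduction: −109 days → 17 June 2003.
Terminal disclaimer: RK-851950 expires on the earlier of 20 December 2003 and 17 June 2003.

June 17, 2003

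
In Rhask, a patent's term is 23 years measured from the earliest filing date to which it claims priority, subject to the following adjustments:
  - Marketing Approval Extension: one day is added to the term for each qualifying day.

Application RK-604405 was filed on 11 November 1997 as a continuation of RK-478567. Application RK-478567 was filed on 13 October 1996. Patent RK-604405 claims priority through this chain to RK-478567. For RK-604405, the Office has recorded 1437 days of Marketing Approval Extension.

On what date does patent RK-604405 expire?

Earliest priority filing: 13 October 1996.
Base term: 13 October 1996 + 23 years → 13 October 2019.
Marketing Approval Extension: +1437 days → 19 September 2023.

September 19, 2023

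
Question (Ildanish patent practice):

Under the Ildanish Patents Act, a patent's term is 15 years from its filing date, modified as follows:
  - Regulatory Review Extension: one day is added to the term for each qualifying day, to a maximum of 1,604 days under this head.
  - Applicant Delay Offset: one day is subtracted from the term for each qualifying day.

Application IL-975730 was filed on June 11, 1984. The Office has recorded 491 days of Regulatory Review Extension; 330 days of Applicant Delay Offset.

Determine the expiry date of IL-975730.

Base term: filing date + 15 years → 11 June 1999.
Regulatory Review Extension: 491 days (within the 1604-day cap) → +491 days → 14 October 2000.
Applicant Delay Offset: −330 days → 19 November 1999.

1999-11-19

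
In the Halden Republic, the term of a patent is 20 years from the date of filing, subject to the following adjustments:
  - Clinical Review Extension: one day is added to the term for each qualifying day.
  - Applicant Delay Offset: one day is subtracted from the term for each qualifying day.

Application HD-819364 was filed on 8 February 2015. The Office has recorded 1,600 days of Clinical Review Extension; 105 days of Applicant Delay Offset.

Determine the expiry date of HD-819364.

Base term: filing date + 20 years → 8 February 2035.
Clinical Review Extension: +1600 days → 27 June 2039.
Applicant Delay Offset: −105 days → 14 March 2039.

March 14, 2039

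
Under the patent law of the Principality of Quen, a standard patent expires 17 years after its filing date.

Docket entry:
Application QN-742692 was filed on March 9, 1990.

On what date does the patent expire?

Filing date + 17 years → 9 March 2007.

March 9, 2007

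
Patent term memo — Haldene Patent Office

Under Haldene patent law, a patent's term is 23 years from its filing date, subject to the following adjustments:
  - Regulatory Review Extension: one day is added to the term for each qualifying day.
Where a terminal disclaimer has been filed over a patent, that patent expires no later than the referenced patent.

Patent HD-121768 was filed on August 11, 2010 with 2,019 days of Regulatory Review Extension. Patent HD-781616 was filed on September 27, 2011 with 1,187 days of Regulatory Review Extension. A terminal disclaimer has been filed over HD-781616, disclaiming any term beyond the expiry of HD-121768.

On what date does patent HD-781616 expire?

December 27, 2037

Natural term of HD-781616:
  Base: filing + 23 years → 27 September 2034.
  Regulatory Review Extension: +1187 days → 27 December 2037.
Expiry of referenced patent HD-121768:
  Base: filing + 23 years → 11 August 2033.
  Regulatory Review Extension: +2019 days → 20 February 2039.
Terminal disclaimer: HD-781616 expires on the earlier of 27 December 2037 and 20 February 2039.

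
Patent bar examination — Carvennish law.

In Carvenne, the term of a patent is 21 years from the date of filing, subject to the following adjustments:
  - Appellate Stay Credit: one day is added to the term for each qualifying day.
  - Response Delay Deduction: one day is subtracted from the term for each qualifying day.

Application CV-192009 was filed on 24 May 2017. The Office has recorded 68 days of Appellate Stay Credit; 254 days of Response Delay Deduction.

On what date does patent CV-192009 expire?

Base term: filing date + 21 years → 24 May 2038.
Appellate Stay Credit: +68 days → 31 July 2038.
Response Delay Deduction: −254 days → 19 November 2037.

November 19, 2037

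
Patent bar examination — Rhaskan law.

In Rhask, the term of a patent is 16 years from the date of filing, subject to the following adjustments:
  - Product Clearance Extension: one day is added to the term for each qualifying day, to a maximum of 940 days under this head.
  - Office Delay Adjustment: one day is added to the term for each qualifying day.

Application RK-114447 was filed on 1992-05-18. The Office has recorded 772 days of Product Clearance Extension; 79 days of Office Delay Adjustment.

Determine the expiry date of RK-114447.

Base term: filing date + 16 years → 18 May 2008.
Product Clearance Extension: 772 days (within the 940-day cap) → +772 days → 29 June 2010.
Office Delay Adjustment: +79 days → 16 September 2010.

2010-09-16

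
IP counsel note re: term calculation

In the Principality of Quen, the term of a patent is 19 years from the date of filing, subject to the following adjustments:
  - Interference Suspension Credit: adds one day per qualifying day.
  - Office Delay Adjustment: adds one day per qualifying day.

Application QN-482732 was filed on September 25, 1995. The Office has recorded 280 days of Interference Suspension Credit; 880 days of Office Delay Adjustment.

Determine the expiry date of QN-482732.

Base term: filing date + 19 years → 25 September 2014.
Interference Suspension Credit: +280 days → 2 July 2015.
Office Delay Adjustment: +880 days → 28 November 2017.

November 28, 2017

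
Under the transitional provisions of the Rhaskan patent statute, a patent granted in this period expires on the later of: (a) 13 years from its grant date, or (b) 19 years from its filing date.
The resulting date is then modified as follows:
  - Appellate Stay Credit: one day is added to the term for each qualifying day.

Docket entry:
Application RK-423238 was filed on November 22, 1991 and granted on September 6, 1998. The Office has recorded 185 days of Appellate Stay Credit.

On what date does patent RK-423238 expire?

2012-03-09

(a) grant + 13 years → 6 September 2011.
(b) filing + 19 years → 22 November 2010.
Later of the two: 6 September 2011.
Appellate Stay Credit: +185 days → 9 March 2012.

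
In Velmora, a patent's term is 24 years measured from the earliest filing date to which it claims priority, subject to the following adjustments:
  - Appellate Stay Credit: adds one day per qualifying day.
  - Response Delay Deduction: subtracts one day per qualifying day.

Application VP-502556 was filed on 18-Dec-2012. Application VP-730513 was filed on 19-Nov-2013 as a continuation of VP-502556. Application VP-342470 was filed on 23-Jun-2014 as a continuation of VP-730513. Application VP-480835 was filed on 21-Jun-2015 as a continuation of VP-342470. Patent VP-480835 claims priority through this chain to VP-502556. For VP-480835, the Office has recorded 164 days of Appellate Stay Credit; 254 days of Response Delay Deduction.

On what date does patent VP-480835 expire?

2036-09-19

Earliest priority filing: 18 December 2012.
Base term: 18 December 2012 + 24 years → 18 December 2036.
Appellate Stay Credit: +164 days → 31 May 2037.
Response Delay Deduction: −254 days → 19 September 2036.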